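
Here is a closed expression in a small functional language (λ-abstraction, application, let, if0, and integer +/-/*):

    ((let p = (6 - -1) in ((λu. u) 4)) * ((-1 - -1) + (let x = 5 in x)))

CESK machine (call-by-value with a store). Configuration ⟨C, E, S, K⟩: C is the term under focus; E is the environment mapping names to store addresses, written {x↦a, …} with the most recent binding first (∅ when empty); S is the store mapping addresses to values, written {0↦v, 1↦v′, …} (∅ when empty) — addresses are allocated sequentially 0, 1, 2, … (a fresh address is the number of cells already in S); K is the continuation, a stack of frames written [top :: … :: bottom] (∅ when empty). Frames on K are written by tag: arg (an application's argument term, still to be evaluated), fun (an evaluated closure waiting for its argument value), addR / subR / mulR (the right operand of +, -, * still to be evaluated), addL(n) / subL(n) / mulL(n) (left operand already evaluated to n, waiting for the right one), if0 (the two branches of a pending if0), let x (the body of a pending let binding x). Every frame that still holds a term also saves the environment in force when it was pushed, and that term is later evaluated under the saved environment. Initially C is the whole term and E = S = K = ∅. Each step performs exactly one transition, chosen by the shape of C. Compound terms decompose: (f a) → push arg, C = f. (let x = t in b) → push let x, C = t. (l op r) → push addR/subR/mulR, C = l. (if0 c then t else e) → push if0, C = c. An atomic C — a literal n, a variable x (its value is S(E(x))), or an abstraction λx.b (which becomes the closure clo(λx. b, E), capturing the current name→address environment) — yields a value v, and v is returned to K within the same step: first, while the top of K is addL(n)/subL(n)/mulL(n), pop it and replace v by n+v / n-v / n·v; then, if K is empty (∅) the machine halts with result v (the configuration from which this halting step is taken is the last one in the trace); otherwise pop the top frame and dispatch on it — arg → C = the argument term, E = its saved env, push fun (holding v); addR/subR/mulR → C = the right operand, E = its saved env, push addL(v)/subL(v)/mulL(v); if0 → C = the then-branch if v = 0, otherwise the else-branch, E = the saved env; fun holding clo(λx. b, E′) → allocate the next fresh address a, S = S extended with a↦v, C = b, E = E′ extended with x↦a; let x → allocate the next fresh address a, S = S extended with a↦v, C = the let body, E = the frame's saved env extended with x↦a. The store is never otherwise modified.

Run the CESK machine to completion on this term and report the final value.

Answer: 20

Execution trace:
[0] <C=((let p = (6 - -1) in ((λu. u) 4)) * ((-1 - -1) + (let x = 5 in x))), E=∅, S=∅, K=∅>
[1] <C=(let p = (6 - -1) in ((λu. u) 4)), E=∅, S=∅, K=[mulR]>
[2] <C=(6 - -1), E=∅, S=∅, K=[let p :: mulR]>
[3] <C=6, E=∅, S=∅, K=[subR :: let p :: mulR]>
[4] <C=-1, E=∅, S=∅, K=[subL(6) :: let p :: mulR]>
[5] <C=((λu. u) 4), E={p↦0}, S={0↦7}, K=[mulR]>
[6] <C=(λu. u), E={p↦0}, S={0↦7}, K=[arg :: mulR]>
[7] <C=4, E={p↦0}, S={0↦7}, K=[fun :: mulR]>
[8] <C=u, E={u↦1, p↦0}, S={0↦7, 1↦4}, K=[mulR]>
[9] <C=((-1 - -1) + (let x = 5 in x)), E=∅, S={0↦7, 1↦4}, K=[mulL(4)]>
[10] <C=(-1 - -1), E=∅, S={0↦7, 1↦4}, K=[addR :: mulL(4)]>
[11] <C=-1, E=∅, S={0↦7, 1↦4}, K=[subR :: addR :: mulL(4)]>
[12] <C=-1, E=∅, S={0↦7, 1↦4}, K=[subL(-1) :: addR :: mulL(4)]>
[13] <C=(let x = 5 in x), E=∅, S={0↦7, 1↦4}, K=[addL(0) :: mulL(4)]>
[14] <C=5, E=∅, S={0↦7, 1↦4}, K=[let x :: addL(0) :: mulL(4)]>
[15] <C=x, E={x↦2}, S={0↦7, 1↦4, 2↦5}, K=[addL(0) :: mulL(4)]>
→ final value 20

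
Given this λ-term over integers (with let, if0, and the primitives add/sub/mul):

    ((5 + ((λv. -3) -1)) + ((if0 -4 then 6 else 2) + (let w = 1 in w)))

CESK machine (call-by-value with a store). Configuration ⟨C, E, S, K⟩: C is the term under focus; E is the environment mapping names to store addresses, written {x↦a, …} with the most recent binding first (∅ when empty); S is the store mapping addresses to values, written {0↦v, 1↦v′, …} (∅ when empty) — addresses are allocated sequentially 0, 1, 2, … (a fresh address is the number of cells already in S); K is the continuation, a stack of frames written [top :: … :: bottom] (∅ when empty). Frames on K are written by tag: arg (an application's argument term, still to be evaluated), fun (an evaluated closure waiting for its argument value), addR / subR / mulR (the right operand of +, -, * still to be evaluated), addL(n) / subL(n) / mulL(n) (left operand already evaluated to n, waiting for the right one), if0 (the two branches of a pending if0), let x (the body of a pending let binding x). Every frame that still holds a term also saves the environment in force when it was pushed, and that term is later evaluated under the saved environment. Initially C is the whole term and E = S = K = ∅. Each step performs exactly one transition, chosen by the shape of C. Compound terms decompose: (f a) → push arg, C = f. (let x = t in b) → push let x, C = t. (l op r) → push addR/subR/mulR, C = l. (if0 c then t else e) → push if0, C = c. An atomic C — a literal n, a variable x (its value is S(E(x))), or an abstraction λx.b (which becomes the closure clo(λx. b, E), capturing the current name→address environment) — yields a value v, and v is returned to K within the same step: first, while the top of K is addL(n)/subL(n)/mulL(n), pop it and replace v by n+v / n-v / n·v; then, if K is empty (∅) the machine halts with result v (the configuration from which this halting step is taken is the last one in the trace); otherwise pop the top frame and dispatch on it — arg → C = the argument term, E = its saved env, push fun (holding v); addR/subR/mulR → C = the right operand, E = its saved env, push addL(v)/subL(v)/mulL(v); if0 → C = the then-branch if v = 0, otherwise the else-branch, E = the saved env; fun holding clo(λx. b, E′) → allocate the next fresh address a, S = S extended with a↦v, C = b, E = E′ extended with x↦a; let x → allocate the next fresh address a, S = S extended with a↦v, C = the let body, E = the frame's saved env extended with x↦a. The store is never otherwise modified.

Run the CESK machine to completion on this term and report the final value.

t=0: [C=((5 + ((λv. -3) -1)) + ((if0 -4 then 6 else 2) + (let w = 1 in w))) | E=∅ | S=∅ | K=∅]
t=1: [C=(5 + ((λv. -3) -1)) | E=∅ | S=∅ | K=[addR]]
t=2: [C=5 | E=∅ | S=∅ | K=[addR :: addR]]
t=3: [C=((λv. -3) -1) | E=∅ | S=∅ | K=[addL(5) :: addR]]
t=4: [C=(λv. -3) | E=∅ | S=∅ | K=[arg :: addL(5) :: addR]]
t=5: [C=-1 | E=∅ | S=∅ | K=[fun :: addL(5) :: addR]]
t=6: [C=-3 | E={v↦0} | S={0↦-1} | K=[addL(5) :: addR]]
t=7: [C=((if0 -4 then 6 else 2) + (let w = 1 in w)) | E=∅ | S={0↦-1} | K=[addL(2)]]
t=8: [C=(if0 -4 then 6 else 2) | E=∅ | S={0↦-1} | K=[addR :: addL(2)]]
t=9: [C=-4 | E=∅ | S={0↦-1} | K=[if0 :: addR :: addL(2)]]
t=10: [C=2 | E=∅ | S={0↦-1} | K=[addR :: addL(2)]]
t=11: [C=(let w = 1 in w) | E=∅ | S={0↦-1} | K=[addL(2) :: addL(2)]]
t=12: [C=1 | E=∅ | S={0↦-1} | K=[let w :: addL(2) :: addL(2)]]
t=13: [C=w | E={w↦1} | S={0↦-1, 1↦1} | K=[addL(2) :: addL(2)]]
→ final value 5

Answer: 5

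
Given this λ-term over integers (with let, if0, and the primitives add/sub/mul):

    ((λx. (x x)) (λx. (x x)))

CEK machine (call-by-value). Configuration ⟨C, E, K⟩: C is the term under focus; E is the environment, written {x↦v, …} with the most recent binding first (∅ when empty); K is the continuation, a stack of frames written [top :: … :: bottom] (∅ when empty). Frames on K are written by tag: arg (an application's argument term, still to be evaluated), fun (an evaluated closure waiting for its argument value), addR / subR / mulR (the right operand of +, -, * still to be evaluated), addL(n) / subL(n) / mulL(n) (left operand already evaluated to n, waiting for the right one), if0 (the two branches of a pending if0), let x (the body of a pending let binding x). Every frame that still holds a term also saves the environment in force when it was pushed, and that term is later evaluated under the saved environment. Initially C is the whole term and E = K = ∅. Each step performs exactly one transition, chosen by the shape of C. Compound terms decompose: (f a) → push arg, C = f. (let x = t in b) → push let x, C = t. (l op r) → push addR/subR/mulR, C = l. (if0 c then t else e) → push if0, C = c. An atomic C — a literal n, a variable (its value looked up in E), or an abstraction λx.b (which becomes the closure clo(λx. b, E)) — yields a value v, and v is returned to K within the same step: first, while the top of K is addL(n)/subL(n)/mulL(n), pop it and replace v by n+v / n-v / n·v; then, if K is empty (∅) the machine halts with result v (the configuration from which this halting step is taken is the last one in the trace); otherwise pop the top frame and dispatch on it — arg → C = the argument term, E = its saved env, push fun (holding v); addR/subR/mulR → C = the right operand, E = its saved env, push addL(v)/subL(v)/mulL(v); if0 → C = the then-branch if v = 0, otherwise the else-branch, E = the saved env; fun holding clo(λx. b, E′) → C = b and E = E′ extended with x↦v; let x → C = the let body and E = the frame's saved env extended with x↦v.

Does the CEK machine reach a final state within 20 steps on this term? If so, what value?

0. ⟨C=((λx. (x x)) (λx. (x x))); E=∅; K=∅⟩
1. ⟨C=(λx. (x x)); E=∅; K=[arg]⟩
2. ⟨C=(λx. (x x)); E=∅; K=[fun]⟩
3. ⟨C=(x x); E={x↦clo(λx. (x x), ∅)}; K=∅⟩
4. ⟨C=x; E={x↦clo(λx. (x x), ∅)}; K=[arg]⟩
5. ⟨C=x; E={x↦clo(λx. (x x), ∅)}; K=[fun]⟩
… configuration repeats with period 3 (steps 3–5 recur indefinitely) …

Answer: DIVERGES (no final state within 20 steps)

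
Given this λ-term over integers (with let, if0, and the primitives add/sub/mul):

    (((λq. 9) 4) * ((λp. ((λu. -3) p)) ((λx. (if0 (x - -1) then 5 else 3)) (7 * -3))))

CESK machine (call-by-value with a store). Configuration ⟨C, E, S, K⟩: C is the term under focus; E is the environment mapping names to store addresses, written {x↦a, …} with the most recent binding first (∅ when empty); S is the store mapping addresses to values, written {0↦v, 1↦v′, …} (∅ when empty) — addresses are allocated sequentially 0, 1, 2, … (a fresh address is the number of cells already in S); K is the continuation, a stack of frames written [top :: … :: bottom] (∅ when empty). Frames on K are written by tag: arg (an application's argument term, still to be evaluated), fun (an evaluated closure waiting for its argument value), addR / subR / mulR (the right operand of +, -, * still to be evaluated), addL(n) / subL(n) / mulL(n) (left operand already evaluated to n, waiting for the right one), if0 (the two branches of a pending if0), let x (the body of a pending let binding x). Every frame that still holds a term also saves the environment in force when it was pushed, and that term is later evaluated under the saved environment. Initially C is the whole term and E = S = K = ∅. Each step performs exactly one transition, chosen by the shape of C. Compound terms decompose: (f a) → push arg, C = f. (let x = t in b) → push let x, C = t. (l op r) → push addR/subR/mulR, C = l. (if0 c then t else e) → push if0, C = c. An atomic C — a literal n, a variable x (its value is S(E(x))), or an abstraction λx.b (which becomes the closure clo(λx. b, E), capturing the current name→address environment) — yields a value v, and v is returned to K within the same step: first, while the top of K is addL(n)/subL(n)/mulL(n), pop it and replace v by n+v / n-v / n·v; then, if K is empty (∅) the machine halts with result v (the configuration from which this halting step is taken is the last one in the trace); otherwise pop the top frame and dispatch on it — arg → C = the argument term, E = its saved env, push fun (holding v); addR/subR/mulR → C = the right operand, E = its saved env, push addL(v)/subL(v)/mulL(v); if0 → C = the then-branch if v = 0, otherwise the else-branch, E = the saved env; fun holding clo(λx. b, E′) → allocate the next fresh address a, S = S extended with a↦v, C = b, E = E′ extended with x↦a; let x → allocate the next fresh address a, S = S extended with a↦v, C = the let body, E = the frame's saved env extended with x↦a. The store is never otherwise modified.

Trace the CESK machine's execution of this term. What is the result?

0. [C=(((λq. 9) 4) * ((λp. ((λu. -3) p)) ((λx. (if0 (x - -1) then 5 else 3)) (7 * -3)))) | E=∅ | S=∅ | K=∅]
1. [C=((λq. 9) 4) | E=∅ | S=∅ | K=[mulR]]
2. [C=(λq. 9) | E=∅ | S=∅ | K=[arg :: mulR]]
3. [C=4 | E=∅ | S=∅ | K=[fun :: mulR]]
4. [C=9 | E={q↦0} | S={0↦4} | K=[mulR]]
5. [C=((λp. ((λu. -3) p)) ((λx. (if0 (x - -1) then 5 else 3)) (7 * -3))) | E=∅ | S={0↦4} | K=[mulL(9)]]
6. [C=(λp. ((λu. -3) p)) | E=∅ | S={0↦4} | K=[arg :: mulL(9)]]
7. [C=((λx. (if0 (x - -1) then 5 else 3)) (7 * -3)) | E=∅ | S={0↦4} | K=[fun :: mulL(9)]]
8. [C=(λx. (if0 (x - -1) then 5 else 3)) | E=∅ | S={0↦4} | K=[arg :: fun :: mulL(9)]]
9. [C=(7 * -3) | E=∅ | S={0↦4} | K=[fun :: fun :: mulL(9)]]
10. [C=7 | E=∅ | S={0↦4} | K=[mulR :: fun :: fun :: mulL(9)]]
11. [C=-3 | E=∅ | S={0↦4} | K=[mulL(7) :: fun :: fun :: mulL(9)]]
12. [C=(if0 (x - -1) then 5 else 3) | E={x↦1} | S={0↦4, 1↦-21} | K=[fun :: mulL(9)]]
13. [C=(x - -1) | E={x↦1} | S={0↦4, 1↦-21} | K=[if0 :: fun :: mulL(9)]]
14. [C=x | E={x↦1} | S={0↦4, 1↦-21} | K=[subR :: if0 :: fun :: mulL(9)]]
15. [C=-1 | E={x↦1} | S={0↦4, 1↦-21} | K=[subL(-21) :: if0 :: fun :: mulL(9)]]
16. [C=3 | E={x↦1} | S={0↦4, 1↦-21} | K=[fun :: mulL(9)]]
17. [C=((λu. -3) p) | E={p↦2} | S={0↦4, 1↦-21, 2↦3} | K=[mulL(9)]]
18. [C=(λu. -3) | E={p↦2} | S={0↦4, 1↦-21, 2↦3} | K=[arg :: mulL(9)]]
19. [C=p | E={p↦2} | S={0↦4, 1↦-21, 2↦3} | K=[fun :: mulL(9)]]
20. [C=-3 | E={u↦3, p↦2} | S={0↦4, 1↦-21, 2↦3, 3↦3} | K=[mulL(9)]]
→ final value -27

Answer: -27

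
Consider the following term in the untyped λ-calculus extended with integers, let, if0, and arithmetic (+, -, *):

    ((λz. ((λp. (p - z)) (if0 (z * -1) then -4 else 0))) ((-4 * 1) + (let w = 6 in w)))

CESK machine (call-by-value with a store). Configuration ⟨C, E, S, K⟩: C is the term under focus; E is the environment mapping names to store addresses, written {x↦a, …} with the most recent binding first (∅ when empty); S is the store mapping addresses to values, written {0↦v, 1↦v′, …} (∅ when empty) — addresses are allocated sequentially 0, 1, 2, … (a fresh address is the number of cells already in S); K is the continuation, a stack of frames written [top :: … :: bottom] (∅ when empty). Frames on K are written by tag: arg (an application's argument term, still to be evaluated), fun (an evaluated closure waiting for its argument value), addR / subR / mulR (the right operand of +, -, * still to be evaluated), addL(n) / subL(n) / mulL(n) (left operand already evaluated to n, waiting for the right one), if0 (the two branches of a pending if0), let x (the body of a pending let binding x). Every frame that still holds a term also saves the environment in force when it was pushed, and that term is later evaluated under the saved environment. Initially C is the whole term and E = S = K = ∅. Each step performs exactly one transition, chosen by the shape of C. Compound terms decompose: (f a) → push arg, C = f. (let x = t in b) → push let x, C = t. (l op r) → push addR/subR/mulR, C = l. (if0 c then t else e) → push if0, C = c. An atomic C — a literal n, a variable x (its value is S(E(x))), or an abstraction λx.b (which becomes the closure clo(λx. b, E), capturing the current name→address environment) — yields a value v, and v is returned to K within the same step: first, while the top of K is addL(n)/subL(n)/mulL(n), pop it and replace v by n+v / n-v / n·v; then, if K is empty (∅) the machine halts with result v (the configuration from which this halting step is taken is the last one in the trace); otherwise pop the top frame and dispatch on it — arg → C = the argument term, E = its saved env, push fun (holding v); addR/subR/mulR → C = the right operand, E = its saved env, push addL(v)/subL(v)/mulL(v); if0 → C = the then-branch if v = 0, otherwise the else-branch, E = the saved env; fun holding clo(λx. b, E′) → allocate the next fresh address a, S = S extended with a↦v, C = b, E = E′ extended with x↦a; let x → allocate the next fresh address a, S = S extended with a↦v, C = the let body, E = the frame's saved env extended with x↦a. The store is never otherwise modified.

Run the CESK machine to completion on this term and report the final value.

Answer: -2

Execution trace:
step 0: <C=((λz. ((λp. (p - z)) (if0 (z * -1) then -4 else 0))) ((-4 * 1) + (let w = 6 in w))), E=∅, S=∅, K=∅>
step 1: <C=(λz. ((λp. (p - z)) (if0 (z * -1) then -4 else 0))), E=∅, S=∅, K=[arg]>
step 2: <C=((-4 * 1) + (let w = 6 in w)), E=∅, S=∅, K=[fun]>
step 3: <C=(-4 * 1), E=∅, S=∅, K=[addR :: fun]>
step 4: <C=-4, E=∅, S=∅, K=[mulR :: addR :: fun]>
step 5: <C=1, E=∅, S=∅, K=[mulL(-4) :: addR :: fun]>
step 6: <C=(let w = 6 in w), E=∅, S=∅, K=[addL(-4) :: fun]>
step 7: <C=6, E=∅, S=∅, K=[let w :: addL(-4) :: fun]>
step 8: <C=w, E={w↦0}, S={0↦6}, K=[addL(-4) :: fun]>
step 9: <C=((λp. (p - z)) (if0 (z * -1) then -4 else 0)), E={z↦1}, S={0↦6, 1↦2}, K=∅>
step 10: <C=(λp. (p - z)), E={z↦1}, S={0↦6, 1↦2}, K=[arg]>
step 11: <C=(if0 (z * -1) then -4 else 0), E={z↦1}, S={0↦6, 1↦2}, K=[fun]>
step 12: <C=(z * -1), E={z↦1}, S={0↦6, 1↦2}, K=[if0 :: fun]>
step 13: <C=z, E={z↦1}, S={0↦6, 1↦2}, K=[mulR :: if0 :: fun]>
step 14: <C=-1, E={z↦1}, S={0↦6, 1↦2}, K=[mulL(2) :: if0 :: fun]>
step 15: <C=0, E={z↦1}, S={0↦6, 1↦2}, K=[fun]>
step 16: <C=(p - z), E={p↦2, z↦1}, S={0↦6, 1↦2, 2↦0}, K=∅>
step 17: <C=p, E={p↦2, z↦1}, S={0↦6, 1↦2, 2↦0}, K=[subR]>
step 18: <C=z, E={p↦2, z↦1}, S={0↦6, 1↦2, 2↦0}, K=[subL(0)]>
→ final value -2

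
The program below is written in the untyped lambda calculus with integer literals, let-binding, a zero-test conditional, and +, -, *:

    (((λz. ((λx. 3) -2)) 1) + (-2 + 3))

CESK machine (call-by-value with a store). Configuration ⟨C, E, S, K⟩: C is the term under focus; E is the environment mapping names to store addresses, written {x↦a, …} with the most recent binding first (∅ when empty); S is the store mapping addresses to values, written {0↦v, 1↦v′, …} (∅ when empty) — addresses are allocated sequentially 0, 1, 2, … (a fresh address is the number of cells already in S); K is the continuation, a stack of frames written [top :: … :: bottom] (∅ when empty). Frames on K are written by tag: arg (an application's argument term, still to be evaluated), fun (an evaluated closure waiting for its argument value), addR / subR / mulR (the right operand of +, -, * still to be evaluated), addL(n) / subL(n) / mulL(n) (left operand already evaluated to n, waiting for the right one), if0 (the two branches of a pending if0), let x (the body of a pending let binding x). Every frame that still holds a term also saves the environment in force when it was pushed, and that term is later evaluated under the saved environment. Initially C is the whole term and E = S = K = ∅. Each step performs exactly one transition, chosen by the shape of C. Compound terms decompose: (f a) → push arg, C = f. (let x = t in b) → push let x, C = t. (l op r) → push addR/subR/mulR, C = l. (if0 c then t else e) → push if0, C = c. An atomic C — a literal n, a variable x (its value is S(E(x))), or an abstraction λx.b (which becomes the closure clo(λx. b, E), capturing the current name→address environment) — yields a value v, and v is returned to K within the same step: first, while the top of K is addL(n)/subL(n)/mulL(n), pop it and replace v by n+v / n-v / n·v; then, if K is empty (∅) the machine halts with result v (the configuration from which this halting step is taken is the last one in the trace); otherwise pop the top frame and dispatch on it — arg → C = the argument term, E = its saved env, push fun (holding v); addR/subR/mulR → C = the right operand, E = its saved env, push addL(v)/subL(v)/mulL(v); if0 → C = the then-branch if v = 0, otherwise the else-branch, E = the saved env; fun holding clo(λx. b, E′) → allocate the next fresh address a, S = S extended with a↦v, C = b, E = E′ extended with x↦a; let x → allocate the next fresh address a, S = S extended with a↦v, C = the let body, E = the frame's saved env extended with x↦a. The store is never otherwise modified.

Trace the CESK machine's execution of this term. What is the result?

0. [C=(((λz. ((λx. 3) -2)) 1) + (-2 + 3)) | E=∅ | S=∅ | K=∅]
1. [C=((λz. ((λx. 3) -2)) 1) | E=∅ | S=∅ | K=[addR]]
2. [C=(λz. ((λx. 3) -2)) | E=∅ | S=∅ | K=[arg :: addR]]
3. [C=1 | E=∅ | S=∅ | K=[fun :: addR]]
4. [C=((λx. 3) -2) | E={z↦0} | S={0↦1} | K=[addR]]
5. [C=(λx. 3) | E={z↦0} | S={0↦1} | K=[arg :: addR]]
6. [C=-2 | E={z↦0} | S={0↦1} | K=[fun :: addR]]
7. [C=3 | E={x↦1, z↦0} | S={0↦1, 1↦-2} | K=[addR]]
8. [C=(-2 + 3) | E=∅ | S={0↦1, 1↦-2} | K=[addL(3)]]
9. [C=-2 | E=∅ | S={0↦1, 1↦-2} | K=[addR :: addL(3)]]
10. [C=3 | E=∅ | S={0↦1, 1↦-2} | K=[addL(-2) :: addL(3)]]
→ final value 4

Answer: 4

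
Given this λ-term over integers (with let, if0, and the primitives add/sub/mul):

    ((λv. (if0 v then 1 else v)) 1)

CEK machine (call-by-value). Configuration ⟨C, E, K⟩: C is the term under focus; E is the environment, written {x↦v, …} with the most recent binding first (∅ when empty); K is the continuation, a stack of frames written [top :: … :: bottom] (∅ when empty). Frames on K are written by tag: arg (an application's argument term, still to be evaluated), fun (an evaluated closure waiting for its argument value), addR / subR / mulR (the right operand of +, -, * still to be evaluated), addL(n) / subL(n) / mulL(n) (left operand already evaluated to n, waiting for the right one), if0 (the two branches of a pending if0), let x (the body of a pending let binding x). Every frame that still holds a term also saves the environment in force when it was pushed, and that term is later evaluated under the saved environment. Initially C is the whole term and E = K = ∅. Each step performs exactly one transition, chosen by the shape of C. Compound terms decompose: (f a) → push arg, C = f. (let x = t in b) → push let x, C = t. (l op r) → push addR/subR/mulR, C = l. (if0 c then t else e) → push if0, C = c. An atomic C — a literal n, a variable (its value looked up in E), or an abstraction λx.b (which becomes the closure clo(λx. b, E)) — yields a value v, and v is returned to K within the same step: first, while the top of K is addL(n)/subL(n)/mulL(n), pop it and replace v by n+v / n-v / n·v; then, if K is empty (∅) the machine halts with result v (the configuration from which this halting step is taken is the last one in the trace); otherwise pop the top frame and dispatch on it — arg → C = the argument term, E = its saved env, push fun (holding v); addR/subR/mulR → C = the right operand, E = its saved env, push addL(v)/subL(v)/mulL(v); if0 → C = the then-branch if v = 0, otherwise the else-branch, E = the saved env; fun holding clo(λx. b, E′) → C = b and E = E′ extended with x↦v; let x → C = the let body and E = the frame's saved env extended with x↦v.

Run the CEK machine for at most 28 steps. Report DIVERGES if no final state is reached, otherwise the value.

t=0: <C=((λv. (if0 v then 1 else v)) 1), E=∅, K=∅>
t=1: <C=(λv. (if0 v then 1 else v)), E=∅, K=[arg]>
t=2: <C=1, E=∅, K=[fun]>
t=3: <C=(if0 v then 1 else v), E={v↦1}, K=∅>
t=4: <C=v, E={v↦1}, K=[if0]>
t=5: <C=v, E={v↦1}, K=∅>
→ final value 1

Answer: 1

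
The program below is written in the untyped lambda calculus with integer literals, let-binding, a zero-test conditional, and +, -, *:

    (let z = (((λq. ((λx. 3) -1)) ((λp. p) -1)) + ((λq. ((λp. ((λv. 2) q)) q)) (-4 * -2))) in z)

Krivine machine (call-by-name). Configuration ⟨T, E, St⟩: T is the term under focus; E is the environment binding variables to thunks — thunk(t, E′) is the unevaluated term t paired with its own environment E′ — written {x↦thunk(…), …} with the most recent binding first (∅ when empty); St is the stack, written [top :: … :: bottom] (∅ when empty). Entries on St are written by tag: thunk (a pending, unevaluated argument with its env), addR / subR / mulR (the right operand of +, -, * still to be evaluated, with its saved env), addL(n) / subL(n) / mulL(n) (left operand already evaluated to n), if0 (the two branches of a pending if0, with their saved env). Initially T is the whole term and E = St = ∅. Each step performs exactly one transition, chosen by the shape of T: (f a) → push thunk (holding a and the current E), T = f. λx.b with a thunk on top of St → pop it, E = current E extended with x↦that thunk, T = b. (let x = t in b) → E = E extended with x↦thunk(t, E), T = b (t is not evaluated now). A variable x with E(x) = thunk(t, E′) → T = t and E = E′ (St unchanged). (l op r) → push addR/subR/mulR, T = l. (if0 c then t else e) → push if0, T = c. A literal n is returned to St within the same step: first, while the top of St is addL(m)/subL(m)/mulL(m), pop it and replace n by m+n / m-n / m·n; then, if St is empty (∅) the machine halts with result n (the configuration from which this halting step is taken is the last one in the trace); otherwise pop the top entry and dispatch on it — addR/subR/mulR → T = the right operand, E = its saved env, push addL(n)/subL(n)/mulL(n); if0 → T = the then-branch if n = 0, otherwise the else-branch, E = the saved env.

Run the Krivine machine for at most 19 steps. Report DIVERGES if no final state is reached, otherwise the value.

Answer: 5

Machine steps:
step 0: [T=(let z = (((λq. ((λx. 3) -1)) ((λp. p) -1)) + ((λq. ((λp. ((λv. 2) q)) q)) (-4 * -2))) in z) | E=∅ | St=∅]
step 1: [T=z | E={z↦thunk((((λq. ((λx. 3) -1)) ((λp. p) -1)) + ((λq. ((λp. ((λv. 2) q)) q)) (-4 * -2))), ∅)} | St=∅]
step 2: [T=(((λq. ((λx. 3) -1)) ((λp. p) -1)) + ((λq. ((λp. ((λv. 2) q)) q)) (-4 * -2))) | E=∅ | St=∅]
step 3: [T=((λq. ((λx. 3) -1)) ((λp. p) -1)) | E=∅ | St=[addR]]
step 4: [T=(λq. ((λx. 3) -1)) | E=∅ | St=[thunk :: addR]]
step 5: [T=((λx. 3) -1) | E={q↦thunk(((λp. p) -1), ∅)} | St=[addR]]
step 6: [T=(λx. 3) | E={q↦thunk(((λp. p) -1), ∅)} | St=[thunk :: addR]]
step 7: [T=3 | E={x↦thunk(-1, {q↦thunk(((λp. p) -1), ∅)}), q↦thunk(((λp. p) -1), ∅)} | St=[addR]]
step 8: [T=((λq. ((λp. ((λv. 2) q)) q)) (-4 * -2)) | E=∅ | St=[addL(3)]]
step 9: [T=(λq. ((λp. ((λv. 2) q)) q)) | E=∅ | St=[thunk :: addL(3)]]
step 10: [T=((λp. ((λv. 2) q)) q) | E={q↦thunk((-4 * -2), ∅)} | St=[addL(3)]]
step 11: [T=(λp. ((λv. 2) q)) | E={q↦thunk((-4 * -2), ∅)} | St=[thunk :: addL(3)]]
step 12: [T=((λv. 2) q) | E={p↦thunk(q, {q↦thunk((-4 * -2), ∅)}), q↦thunk((-4 * -2), ∅)} | St=[addL(3)]]
step 13: [T=(λv. 2) | E={p↦thunk(q, {q↦thunk((-4 * -2), ∅)}), q↦thunk((-4 * -2), ∅)} | St=[thunk :: addL(3)]]
step 14: [T=2 | E={v↦thunk(q, {p↦thunk(q, {q↦thunk((-4 * -2), ∅)}), q↦thunk((-4 * -2), ∅)}), p↦thunk(q, {q↦thunk((-4 * -2), ∅)}), q↦thunk((-4 * -2), ∅)} | St=[addL(3)]]
→ final value 5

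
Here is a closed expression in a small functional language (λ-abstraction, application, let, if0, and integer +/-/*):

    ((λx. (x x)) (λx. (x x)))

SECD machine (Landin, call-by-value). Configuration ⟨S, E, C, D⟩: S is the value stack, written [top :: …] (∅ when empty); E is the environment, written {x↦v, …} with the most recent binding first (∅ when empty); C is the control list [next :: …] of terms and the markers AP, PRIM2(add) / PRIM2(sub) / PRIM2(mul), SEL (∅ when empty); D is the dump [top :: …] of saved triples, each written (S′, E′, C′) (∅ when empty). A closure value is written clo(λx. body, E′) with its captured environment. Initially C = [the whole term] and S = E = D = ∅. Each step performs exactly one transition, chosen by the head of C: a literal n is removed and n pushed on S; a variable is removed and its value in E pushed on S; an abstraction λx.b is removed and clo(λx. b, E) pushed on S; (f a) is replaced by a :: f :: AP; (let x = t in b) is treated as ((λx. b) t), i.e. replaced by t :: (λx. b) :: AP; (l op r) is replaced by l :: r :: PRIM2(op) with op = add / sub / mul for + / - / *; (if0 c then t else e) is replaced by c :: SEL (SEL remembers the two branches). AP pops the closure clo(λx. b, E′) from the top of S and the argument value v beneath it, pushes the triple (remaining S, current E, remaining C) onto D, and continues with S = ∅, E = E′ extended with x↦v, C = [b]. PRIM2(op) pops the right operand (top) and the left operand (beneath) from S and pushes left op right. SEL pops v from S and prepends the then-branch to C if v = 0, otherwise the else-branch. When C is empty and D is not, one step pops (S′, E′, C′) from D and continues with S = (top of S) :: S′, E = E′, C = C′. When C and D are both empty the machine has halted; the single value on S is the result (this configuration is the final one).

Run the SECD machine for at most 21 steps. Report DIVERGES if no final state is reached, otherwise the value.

Answer: DIVERGES (no final state within 21 steps)

Derivation:
0. <S=∅, E=∅, C=[((λx. (x x)) (λx. (x x)))], D=∅>
1. <S=∅, E=∅, C=[(λx. (x x)) :: (λx. (x x)) :: AP], D=∅>
2. <S=[clo(λx. (x x), ∅)], E=∅, C=[(λx. (x x)) :: AP], D=∅>
3. <S=[clo(λx. (x x), ∅) :: clo(λx. (x x), ∅)], E=∅, C=[AP], D=∅>
4. <S=∅, E={x↦clo(λx. (x x), ∅)}, C=[(x x)], D=[(∅, ∅, ∅)]>
5. <S=∅, E={x↦clo(λx. (x x), ∅)}, C=[x :: x :: AP], D=[(∅, ∅, ∅)]>
6. <S=[clo(λx. (x x), ∅)], E={x↦clo(λx. (x x), ∅)}, C=[x :: AP], D=[(∅, ∅, ∅)]>
7. <S=[clo(λx. (x x), ∅) :: clo(λx. (x x), ∅)], E={x↦clo(λx. (x x), ∅)}, C=[AP], D=[(∅, ∅, ∅)]>
8. <S=∅, E={x↦clo(λx. (x x), ∅)}, C=[(x x)], D=[(∅, {x↦clo(λx. (x x), ∅)}, ∅) :: (∅, ∅, ∅)]>
9. <S=∅, E={x↦clo(λx. (x x), ∅)}, C=[x :: x :: AP], D=[(∅, {x↦clo(λx. (x x), ∅)}, ∅) :: (∅, ∅, ∅)]>
10. <S=[clo(λx. (x x), ∅)], E={x↦clo(λx. (x x), ∅)}, C=[x :: AP], D=[(∅, {x↦clo(λx. (x x), ∅)}, ∅) :: (∅, ∅, ∅)]>
11. <S=[clo(λx. (x x), ∅) :: clo(λx. (x x), ∅)], E={x↦clo(λx. (x x), ∅)}, C=[AP], D=[(∅, {x↦clo(λx. (x x), ∅)}, ∅) :: (∅, ∅, ∅)]>
12. <S=∅, E={x↦clo(λx. (x x), ∅)}, C=[(x x)], D=[(∅, {x↦clo(λx. (x x), ∅)}, ∅) :: (∅, {x↦clo(λx. (x x), ∅)}, ∅) :: (∅, ∅, ∅)]>
13. <S=∅, E={x↦clo(λx. (x x), ∅)}, C=[x :: x :: AP], D=[(∅, {x↦clo(λx. (x x), ∅)}, ∅) :: (∅, {x↦clo(λx. (x x), ∅)}, ∅) :: (∅, ∅, ∅)]>
14. <S=[clo(λx. (x x), ∅)], E={x↦clo(λx. (x x), ∅)}, C=[x :: AP], D=[(∅, {x↦clo(λx. (x x), ∅)}, ∅) :: (∅, {x↦clo(λx. (x x), ∅)}, ∅) :: (∅, ∅, ∅)]>
15. <S=[clo(λx. (x x), ∅) :: clo(λx. (x x), ∅)], E={x↦clo(λx. (x x), ∅)}, C=[AP], D=[(∅, {x↦clo(λx. (x x), ∅)}, ∅) :: (∅, {x↦clo(λx. (x x), ∅)}, ∅) :: (∅, ∅, ∅)]>
16. <S=∅, E={x↦clo(λx. (x x), ∅)}, C=[(x x)], D=[(∅, {x↦clo(λx. (x x), ∅)}, ∅) :: (∅, {x↦clo(λx. (x x), ∅)}, ∅) :: (∅, {x↦clo(λx. (x x), ∅)}, ∅) :: (∅, ∅, ∅)]>
17. <S=∅, E={x↦clo(λx. (x x), ∅)}, C=[x :: x :: AP], D=[(∅, {x↦clo(λx. (x x), ∅)}, ∅) :: (∅, {x↦clo(λx. (x x), ∅)}, ∅) :: (∅, {x↦clo(λx. (x x), ∅)}, ∅) :: (∅, ∅, ∅)]>
18. <S=[clo(λx. (x x), ∅)], E={x↦clo(λx. (x x), ∅)}, C=[x :: AP], D=[(∅, {x↦clo(λx. (x x), ∅)}, ∅) :: (∅, {x↦clo(λx. (x x), ∅)}, ∅) :: (∅, {x↦clo(λx. (x x), ∅)}, ∅) :: (∅, ∅, ∅)]>
19. <S=[clo(λx. (x x), ∅) :: clo(λx. (x x), ∅)], E={x↦clo(λx. (x x), ∅)}, C=[AP], D=[(∅, {x↦clo(λx. (x x), ∅)}, ∅) :: (∅, {x↦clo(λx. (x x), ∅)}, ∅) :: (∅, {x↦clo(λx. (x x), ∅)}, ∅) :: (∅, ∅, ∅)]>
20. <S=∅, E={x↦clo(λx. (x x), ∅)}, C=[(x x)], D=[(∅, {x↦clo(λx. (x x), ∅)}, ∅) :: (∅, {x↦clo(λx. (x x), ∅)}, ∅) :: (∅, {x↦clo(λx. (x x), ∅)}, ∅) :: (∅, {x↦clo(λx. (x x), ∅)}, ∅) :: (∅, ∅, ∅)]>
21. <S=∅, E={x↦clo(λx. (x x), ∅)}, C=[x :: x :: AP], D=[(∅, {x↦clo(λx. (x x), ∅)}, ∅) :: (∅, {x↦clo(λx. (x x), ∅)}, ∅) :: (∅, {x↦clo(λx. (x x), ∅)}, ∅) :: (∅, {x↦clo(λx. (x x), ∅)}, ∅) :: (∅, ∅, ∅)]>
→ 21 transitions taken and the configuration is still not final: no result within 21 steps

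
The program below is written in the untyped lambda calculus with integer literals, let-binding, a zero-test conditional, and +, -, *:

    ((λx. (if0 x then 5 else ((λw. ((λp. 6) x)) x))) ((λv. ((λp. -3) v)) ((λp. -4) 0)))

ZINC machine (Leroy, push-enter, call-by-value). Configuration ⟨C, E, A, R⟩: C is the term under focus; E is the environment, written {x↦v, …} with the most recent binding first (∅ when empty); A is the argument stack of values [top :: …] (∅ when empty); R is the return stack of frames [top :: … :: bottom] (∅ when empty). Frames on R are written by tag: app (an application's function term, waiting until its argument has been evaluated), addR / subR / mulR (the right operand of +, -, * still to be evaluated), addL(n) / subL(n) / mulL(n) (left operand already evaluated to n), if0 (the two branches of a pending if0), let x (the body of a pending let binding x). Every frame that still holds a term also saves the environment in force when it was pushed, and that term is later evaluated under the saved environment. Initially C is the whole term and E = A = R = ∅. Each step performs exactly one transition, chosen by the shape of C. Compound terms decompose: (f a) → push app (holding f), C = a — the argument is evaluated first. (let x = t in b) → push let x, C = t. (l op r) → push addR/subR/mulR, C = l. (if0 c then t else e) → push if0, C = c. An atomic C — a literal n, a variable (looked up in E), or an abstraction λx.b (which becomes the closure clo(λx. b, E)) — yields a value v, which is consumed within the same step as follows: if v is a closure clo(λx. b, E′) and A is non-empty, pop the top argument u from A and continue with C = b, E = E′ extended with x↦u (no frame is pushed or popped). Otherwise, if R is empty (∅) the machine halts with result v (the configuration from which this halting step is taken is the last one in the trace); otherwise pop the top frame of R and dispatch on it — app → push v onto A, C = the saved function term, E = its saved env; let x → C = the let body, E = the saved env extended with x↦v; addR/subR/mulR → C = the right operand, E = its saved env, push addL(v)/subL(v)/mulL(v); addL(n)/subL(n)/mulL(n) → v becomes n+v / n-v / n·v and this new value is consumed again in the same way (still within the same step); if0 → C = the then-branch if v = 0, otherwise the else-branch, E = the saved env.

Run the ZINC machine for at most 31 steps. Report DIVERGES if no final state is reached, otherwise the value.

t=0: [C=((λx. (if0 x then 5 else ((λw. ((λp. 6) x)) x))) ((λv. ((λp. -3) v)) ((λp. -4) 0))) | E=∅ | A=∅ | R=∅]
t=1: [C=((λv. ((λp. -3) v)) ((λp. -4) 0)) | E=∅ | A=∅ | R=[app]]
t=2: [C=((λp. -4) 0) | E=∅ | A=∅ | R=[app :: app]]
t=3: [C=0 | E=∅ | A=∅ | R=[app :: app :: app]]
t=4: [C=(λp. -4) | E=∅ | A=[0] | R=[app :: app]]
t=5: [C=-4 | E={p↦0} | A=∅ | R=[app :: app]]
t=6: [C=(λv. ((λp. -3) v)) | E=∅ | A=[-4] | R=[app]]
t=7: [C=((λp. -3) v) | E={v↦-4} | A=∅ | R=[app]]
t=8: [C=v | E={v↦-4} | A=∅ | R=[app :: app]]
t=9: [C=(λp. -3) | E={v↦-4} | A=[-4] | R=[app]]
t=10: [C=-3 | E={p↦-4, v↦-4} | A=∅ | R=[app]]
t=11: [C=(λx. (if0 x then 5 else ((λw. ((λp. 6) x)) x))) | E=∅ | A=[-3] | R=∅]
t=12: [C=(if0 x then 5 else ((λw. ((λp. 6) x)) x)) | E={x↦-3} | A=∅ | R=∅]
t=13: [C=x | E={x↦-3} | A=∅ | R=[if0]]
t=14: [C=((λw. ((λp. 6) x)) x) | E={x↦-3} | A=∅ | R=∅]
t=15: [C=x | E={x↦-3} | A=∅ | R=[app]]
t=16: [C=(λw. ((λp. 6) x)) | E={x↦-3} | A=[-3] | R=∅]
t=17: [C=((λp. 6) x) | E={w↦-3, x↦-3} | A=∅ | R=∅]
t=18: [C=x | E={w↦-3, x↦-3} | A=∅ | R=[app]]
t=19: [C=(λp. 6) | E={w↦-3, x↦-3} | A=[-3] | R=∅]
t=20: [C=6 | E={p↦-3, w↦-3, x↦-3} | A=∅ | R=∅]
→ final value 6

Answer: 6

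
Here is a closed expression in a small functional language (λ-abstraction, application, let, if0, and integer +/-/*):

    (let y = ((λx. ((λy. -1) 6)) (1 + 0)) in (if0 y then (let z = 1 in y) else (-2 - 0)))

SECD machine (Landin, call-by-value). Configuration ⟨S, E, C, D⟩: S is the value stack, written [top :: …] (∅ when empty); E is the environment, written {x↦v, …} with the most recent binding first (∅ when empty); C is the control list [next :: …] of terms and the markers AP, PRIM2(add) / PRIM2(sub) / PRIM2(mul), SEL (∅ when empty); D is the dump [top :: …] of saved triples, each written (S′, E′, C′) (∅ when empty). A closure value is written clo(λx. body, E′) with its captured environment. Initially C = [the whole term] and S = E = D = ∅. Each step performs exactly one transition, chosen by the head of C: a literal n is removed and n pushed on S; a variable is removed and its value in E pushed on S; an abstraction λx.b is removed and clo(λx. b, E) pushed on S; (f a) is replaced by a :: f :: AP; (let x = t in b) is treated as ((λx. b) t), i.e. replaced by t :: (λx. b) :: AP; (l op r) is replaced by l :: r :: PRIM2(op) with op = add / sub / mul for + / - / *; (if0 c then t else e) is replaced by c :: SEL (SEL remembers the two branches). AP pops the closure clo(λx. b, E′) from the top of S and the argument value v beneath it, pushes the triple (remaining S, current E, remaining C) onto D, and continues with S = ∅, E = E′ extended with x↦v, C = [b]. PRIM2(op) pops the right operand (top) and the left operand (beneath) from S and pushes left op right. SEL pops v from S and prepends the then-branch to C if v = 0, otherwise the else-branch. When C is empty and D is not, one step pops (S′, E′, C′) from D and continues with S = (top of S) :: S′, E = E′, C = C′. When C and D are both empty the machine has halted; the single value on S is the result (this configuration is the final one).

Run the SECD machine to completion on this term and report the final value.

Answer: -2

Execution trace:
0. ⟨S=∅; E=∅; C=[(let y = ((λx. ((λy. -1) 6)) (1 + 0)) in (if0 y then (let z = 1 in y) else (-2 - 0)))]; D=∅⟩
1. ⟨S=∅; E=∅; C=[((λx. ((λy. -1) 6)) (1 + 0)) :: (λy. (if0 y then (let z = 1 in y) else (-2 - 0))) :: AP]; D=∅⟩
2. ⟨S=∅; E=∅; C=[(1 + 0) :: (λx. ((λy. -1) 6)) :: AP :: (λy. (if0 y then (let z = 1 in y) else (-2 - 0))) :: AP]; D=∅⟩
3. ⟨S=∅; E=∅; C=[1 :: 0 :: PRIM2(add) :: (λx. ((λy. -1) 6)) :: AP :: (λy. (if0 y then (let z = 1 in y) else (-2 - 0))) :: AP]; D=∅⟩
4. ⟨S=[1]; E=∅; C=[0 :: PRIM2(add) :: (λx. ((λy. -1) 6)) :: AP :: (λy. (if0 y then (let z = 1 in y) else (-2 - 0))) :: AP]; D=∅⟩
5. ⟨S=[0 :: 1]; E=∅; C=[PRIM2(add) :: (λx. ((λy. -1) 6)) :: AP :: (λy. (if0 y then (let z = 1 in y) else (-2 - 0))) :: AP]; D=∅⟩
6. ⟨S=[1]; E=∅; C=[(λx. ((λy. -1) 6)) :: AP :: (λy. (if0 y then (let z = 1 in y) else (-2 - 0))) :: AP]; D=∅⟩
7. ⟨S=[clo(λx. ((λy. -1) 6), ∅) :: 1]; E=∅; C=[AP :: (λy. (if0 y then (let z = 1 in y) else (-2 - 0))) :: AP]; D=∅⟩
8. ⟨S=∅; E={x↦1}; C=[((λy. -1) 6)]; D=[(∅, ∅, [(λy. (if0 y then (let z = 1 in y) else (-2 - 0))) :: AP])]⟩
9. ⟨S=∅; E={x↦1}; C=[6 :: (λy. -1) :: AP]; D=[(∅, ∅, [(λy. (if0 y then (let z = 1 in y) else (-2 - 0))) :: AP])]⟩
10. ⟨S=[6]; E={x↦1}; C=[(λy. -1) :: AP]; D=[(∅, ∅, [(λy. (if0 y then (let z = 1 in y) else (-2 - 0))) :: AP])]⟩
11. ⟨S=[clo(λy. -1, {x↦1}) :: 6]; E={x↦1}; C=[AP]; D=[(∅, ∅, [(λy. (if0 y then (let z = 1 in y) else (-2 - 0))) :: AP])]⟩
12. ⟨S=∅; E={y↦6, x↦1}; C=[-1]; D=[(∅, {x↦1}, ∅) :: (∅, ∅, [(λy. (if0 y then (let z = 1 in y) else (-2 - 0))) :: AP])]⟩
13. ⟨S=[-1]; E={y↦6, x↦1}; C=∅; D=[(∅, {x↦1}, ∅) :: (∅, ∅, [(λy. (if0 y then (let z = 1 in y) else (-2 - 0))) :: AP])]⟩
14. ⟨S=[-1]; E={x↦1}; C=∅; D=[(∅, ∅, [(λy. (if0 y then (let z = 1 in y) else (-2 - 0))) :: AP])]⟩
15. ⟨S=[-1]; E=∅; C=[(λy. (if0 y then (let z = 1 in y) else (-2 - 0))) :: AP]; D=∅⟩
16. ⟨S=[clo(λy. (if0 y then (let z = 1 in y) else (-2 - 0)), ∅) :: -1]; E=∅; C=[AP]; D=∅⟩
17. ⟨S=∅; E={y↦-1}; C=[(if0 y then (let z = 1 in y) else (-2 - 0))]; D=[(∅, ∅, ∅)]⟩
18. ⟨S=∅; E={y↦-1}; C=[y :: SEL]; D=[(∅, ∅, ∅)]⟩
19. ⟨S=[-1]; E={y↦-1}; C=[SEL]; D=[(∅, ∅, ∅)]⟩
20. ⟨S=∅; E={y↦-1}; C=[(-2 - 0)]; D=[(∅, ∅, ∅)]⟩
21. ⟨S=∅; E={y↦-1}; C=[-2 :: 0 :: PRIM2(sub)]; D=[(∅, ∅, ∅)]⟩
22. ⟨S=[-2]; E={y↦-1}; C=[0 :: PRIM2(sub)]; D=[(∅, ∅, ∅)]⟩
23. ⟨S=[0 :: -2]; E={y↦-1}; C=[PRIM2(sub)]; D=[(∅, ∅, ∅)]⟩
24. ⟨S=[-2]; E={y↦-1}; C=∅; D=[(∅, ∅, ∅)]⟩
25. ⟨S=[-2]; E=∅; C=∅; D=∅⟩
→ final value -2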